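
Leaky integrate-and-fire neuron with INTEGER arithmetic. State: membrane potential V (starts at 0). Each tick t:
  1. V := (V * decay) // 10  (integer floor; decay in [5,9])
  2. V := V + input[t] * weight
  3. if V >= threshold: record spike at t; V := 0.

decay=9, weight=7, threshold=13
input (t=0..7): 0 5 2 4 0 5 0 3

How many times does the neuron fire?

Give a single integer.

Answer: 5

Derivation:
t=0: input=0 -> V=0
t=1: input=5 -> V=0 FIRE
t=2: input=2 -> V=0 FIRE
t=3: input=4 -> V=0 FIRE
t=4: input=0 -> V=0
t=5: input=5 -> V=0 FIRE
t=6: input=0 -> V=0
t=7: input=3 -> V=0 FIRE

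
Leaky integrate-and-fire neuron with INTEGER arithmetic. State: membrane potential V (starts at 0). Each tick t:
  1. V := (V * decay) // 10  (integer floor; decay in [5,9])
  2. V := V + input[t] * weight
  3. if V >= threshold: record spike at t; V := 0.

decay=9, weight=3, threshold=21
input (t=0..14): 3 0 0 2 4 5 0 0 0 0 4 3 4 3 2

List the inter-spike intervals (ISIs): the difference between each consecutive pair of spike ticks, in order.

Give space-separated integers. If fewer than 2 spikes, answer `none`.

t=0: input=3 -> V=9
t=1: input=0 -> V=8
t=2: input=0 -> V=7
t=3: input=2 -> V=12
t=4: input=4 -> V=0 FIRE
t=5: input=5 -> V=15
t=6: input=0 -> V=13
t=7: input=0 -> V=11
t=8: input=0 -> V=9
t=9: input=0 -> V=8
t=10: input=4 -> V=19
t=11: input=3 -> V=0 FIRE
t=12: input=4 -> V=12
t=13: input=3 -> V=19
t=14: input=2 -> V=0 FIRE

Answer: 7 3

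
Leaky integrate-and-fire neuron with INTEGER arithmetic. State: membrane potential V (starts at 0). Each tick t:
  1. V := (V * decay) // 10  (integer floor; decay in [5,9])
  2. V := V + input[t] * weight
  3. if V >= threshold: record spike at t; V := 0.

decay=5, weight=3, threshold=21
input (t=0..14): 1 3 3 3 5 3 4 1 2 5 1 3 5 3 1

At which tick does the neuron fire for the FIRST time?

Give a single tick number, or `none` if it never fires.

t=0: input=1 -> V=3
t=1: input=3 -> V=10
t=2: input=3 -> V=14
t=3: input=3 -> V=16
t=4: input=5 -> V=0 FIRE
t=5: input=3 -> V=9
t=6: input=4 -> V=16
t=7: input=1 -> V=11
t=8: input=2 -> V=11
t=9: input=5 -> V=20
t=10: input=1 -> V=13
t=11: input=3 -> V=15
t=12: input=5 -> V=0 FIRE
t=13: input=3 -> V=9
t=14: input=1 -> V=7

Answer: 4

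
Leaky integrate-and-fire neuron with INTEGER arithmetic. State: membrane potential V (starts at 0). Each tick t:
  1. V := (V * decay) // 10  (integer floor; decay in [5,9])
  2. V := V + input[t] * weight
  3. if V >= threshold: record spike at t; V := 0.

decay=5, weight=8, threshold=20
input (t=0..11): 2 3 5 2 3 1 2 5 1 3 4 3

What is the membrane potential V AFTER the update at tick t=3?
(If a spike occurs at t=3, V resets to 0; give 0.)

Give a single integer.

Answer: 16

Derivation:
t=0: input=2 -> V=16
t=1: input=3 -> V=0 FIRE
t=2: input=5 -> V=0 FIRE
t=3: input=2 -> V=16
t=4: input=3 -> V=0 FIRE
t=5: input=1 -> V=8
t=6: input=2 -> V=0 FIRE
t=7: input=5 -> V=0 FIRE
t=8: input=1 -> V=8
t=9: input=3 -> V=0 FIRE
t=10: input=4 -> V=0 FIRE
t=11: input=3 -> V=0 FIRE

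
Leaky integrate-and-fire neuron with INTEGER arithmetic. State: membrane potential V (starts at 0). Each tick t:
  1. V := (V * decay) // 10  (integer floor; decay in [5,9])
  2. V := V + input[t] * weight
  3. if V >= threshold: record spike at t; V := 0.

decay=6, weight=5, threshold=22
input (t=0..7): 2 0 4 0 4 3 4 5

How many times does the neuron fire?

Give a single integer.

t=0: input=2 -> V=10
t=1: input=0 -> V=6
t=2: input=4 -> V=0 FIRE
t=3: input=0 -> V=0
t=4: input=4 -> V=20
t=5: input=3 -> V=0 FIRE
t=6: input=4 -> V=20
t=7: input=5 -> V=0 FIRE

Answer: 3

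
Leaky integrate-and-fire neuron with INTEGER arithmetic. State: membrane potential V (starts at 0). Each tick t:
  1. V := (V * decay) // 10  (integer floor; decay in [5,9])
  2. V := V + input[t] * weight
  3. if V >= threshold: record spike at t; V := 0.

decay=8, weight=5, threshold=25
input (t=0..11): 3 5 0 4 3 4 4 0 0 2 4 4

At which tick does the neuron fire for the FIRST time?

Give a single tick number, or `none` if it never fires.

t=0: input=3 -> V=15
t=1: input=5 -> V=0 FIRE
t=2: input=0 -> V=0
t=3: input=4 -> V=20
t=4: input=3 -> V=0 FIRE
t=5: input=4 -> V=20
t=6: input=4 -> V=0 FIRE
t=7: input=0 -> V=0
t=8: input=0 -> V=0
t=9: input=2 -> V=10
t=10: input=4 -> V=0 FIRE
t=11: input=4 -> V=20

Answer: 1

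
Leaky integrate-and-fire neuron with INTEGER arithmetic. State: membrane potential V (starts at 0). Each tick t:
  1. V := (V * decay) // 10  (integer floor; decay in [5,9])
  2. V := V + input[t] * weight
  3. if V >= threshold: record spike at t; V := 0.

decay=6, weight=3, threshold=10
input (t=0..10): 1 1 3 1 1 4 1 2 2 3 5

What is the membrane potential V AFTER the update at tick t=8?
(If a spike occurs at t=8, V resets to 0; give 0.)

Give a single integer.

Answer: 0

Derivation:
t=0: input=1 -> V=3
t=1: input=1 -> V=4
t=2: input=3 -> V=0 FIRE
t=3: input=1 -> V=3
t=4: input=1 -> V=4
t=5: input=4 -> V=0 FIRE
t=6: input=1 -> V=3
t=7: input=2 -> V=7
t=8: input=2 -> V=0 FIRE
t=9: input=3 -> V=9
t=10: input=5 -> V=0 FIRE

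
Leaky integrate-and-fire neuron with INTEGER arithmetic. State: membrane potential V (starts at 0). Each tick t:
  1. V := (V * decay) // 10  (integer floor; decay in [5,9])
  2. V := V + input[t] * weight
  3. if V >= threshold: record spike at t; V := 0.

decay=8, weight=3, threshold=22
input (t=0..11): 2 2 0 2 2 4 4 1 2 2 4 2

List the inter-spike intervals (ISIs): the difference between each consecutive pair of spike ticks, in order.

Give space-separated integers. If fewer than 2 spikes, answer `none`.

Answer: 5

Derivation:
t=0: input=2 -> V=6
t=1: input=2 -> V=10
t=2: input=0 -> V=8
t=3: input=2 -> V=12
t=4: input=2 -> V=15
t=5: input=4 -> V=0 FIRE
t=6: input=4 -> V=12
t=7: input=1 -> V=12
t=8: input=2 -> V=15
t=9: input=2 -> V=18
t=10: input=4 -> V=0 FIRE
t=11: input=2 -> V=6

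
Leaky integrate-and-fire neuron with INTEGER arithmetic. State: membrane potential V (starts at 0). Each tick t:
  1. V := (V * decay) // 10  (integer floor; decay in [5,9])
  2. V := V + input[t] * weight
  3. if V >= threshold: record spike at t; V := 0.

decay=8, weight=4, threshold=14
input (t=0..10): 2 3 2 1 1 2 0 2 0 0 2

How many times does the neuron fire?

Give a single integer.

Answer: 2

Derivation:
t=0: input=2 -> V=8
t=1: input=3 -> V=0 FIRE
t=2: input=2 -> V=8
t=3: input=1 -> V=10
t=4: input=1 -> V=12
t=5: input=2 -> V=0 FIRE
t=6: input=0 -> V=0
t=7: input=2 -> V=8
t=8: input=0 -> V=6
t=9: input=0 -> V=4
t=10: input=2 -> V=11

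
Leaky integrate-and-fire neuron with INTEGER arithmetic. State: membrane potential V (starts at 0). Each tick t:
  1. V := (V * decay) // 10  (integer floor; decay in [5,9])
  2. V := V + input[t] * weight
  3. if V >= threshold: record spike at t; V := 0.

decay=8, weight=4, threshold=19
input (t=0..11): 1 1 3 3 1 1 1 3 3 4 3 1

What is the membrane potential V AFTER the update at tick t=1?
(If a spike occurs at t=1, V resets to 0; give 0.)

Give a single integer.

Answer: 7

Derivation:
t=0: input=1 -> V=4
t=1: input=1 -> V=7
t=2: input=3 -> V=17
t=3: input=3 -> V=0 FIRE
t=4: input=1 -> V=4
t=5: input=1 -> V=7
t=6: input=1 -> V=9
t=7: input=3 -> V=0 FIRE
t=8: input=3 -> V=12
t=9: input=4 -> V=0 FIRE
t=10: input=3 -> V=12
t=11: input=1 -> V=13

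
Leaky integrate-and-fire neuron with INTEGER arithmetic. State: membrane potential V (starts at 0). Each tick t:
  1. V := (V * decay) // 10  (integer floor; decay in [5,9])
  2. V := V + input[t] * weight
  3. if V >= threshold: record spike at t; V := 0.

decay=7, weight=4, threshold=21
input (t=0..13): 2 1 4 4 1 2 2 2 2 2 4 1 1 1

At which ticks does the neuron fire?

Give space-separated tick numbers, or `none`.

Answer: 2 7 10

Derivation:
t=0: input=2 -> V=8
t=1: input=1 -> V=9
t=2: input=4 -> V=0 FIRE
t=3: input=4 -> V=16
t=4: input=1 -> V=15
t=5: input=2 -> V=18
t=6: input=2 -> V=20
t=7: input=2 -> V=0 FIRE
t=8: input=2 -> V=8
t=9: input=2 -> V=13
t=10: input=4 -> V=0 FIRE
t=11: input=1 -> V=4
t=12: input=1 -> V=6
t=13: input=1 -> V=8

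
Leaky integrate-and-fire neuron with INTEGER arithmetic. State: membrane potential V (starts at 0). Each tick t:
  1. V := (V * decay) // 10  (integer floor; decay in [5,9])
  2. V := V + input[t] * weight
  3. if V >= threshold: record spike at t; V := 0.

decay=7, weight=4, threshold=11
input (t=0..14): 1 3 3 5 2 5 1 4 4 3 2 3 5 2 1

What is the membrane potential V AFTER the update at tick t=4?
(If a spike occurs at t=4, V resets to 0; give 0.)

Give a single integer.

Answer: 8

Derivation:
t=0: input=1 -> V=4
t=1: input=3 -> V=0 FIRE
t=2: input=3 -> V=0 FIRE
t=3: input=5 -> V=0 FIRE
t=4: input=2 -> V=8
t=5: input=5 -> V=0 FIRE
t=6: input=1 -> V=4
t=7: input=4 -> V=0 FIRE
t=8: input=4 -> V=0 FIRE
t=9: input=3 -> V=0 FIRE
t=10: input=2 -> V=8
t=11: input=3 -> V=0 FIRE
t=12: input=5 -> V=0 FIRE
t=13: input=2 -> V=8
t=14: input=1 -> V=9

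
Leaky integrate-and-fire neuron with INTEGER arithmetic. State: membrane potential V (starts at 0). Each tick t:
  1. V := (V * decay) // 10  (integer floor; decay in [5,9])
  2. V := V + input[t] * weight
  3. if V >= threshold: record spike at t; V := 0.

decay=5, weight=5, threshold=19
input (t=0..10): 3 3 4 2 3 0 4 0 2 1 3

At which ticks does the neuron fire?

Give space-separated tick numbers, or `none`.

t=0: input=3 -> V=15
t=1: input=3 -> V=0 FIRE
t=2: input=4 -> V=0 FIRE
t=3: input=2 -> V=10
t=4: input=3 -> V=0 FIRE
t=5: input=0 -> V=0
t=6: input=4 -> V=0 FIRE
t=7: input=0 -> V=0
t=8: input=2 -> V=10
t=9: input=1 -> V=10
t=10: input=3 -> V=0 FIRE

Answer: 1 2 4 6 10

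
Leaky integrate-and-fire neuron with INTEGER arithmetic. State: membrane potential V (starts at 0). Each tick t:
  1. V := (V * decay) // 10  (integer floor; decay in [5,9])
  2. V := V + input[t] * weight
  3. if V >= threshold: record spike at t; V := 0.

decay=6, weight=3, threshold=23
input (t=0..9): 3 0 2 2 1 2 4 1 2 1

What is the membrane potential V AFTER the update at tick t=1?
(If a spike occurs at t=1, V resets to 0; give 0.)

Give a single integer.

Answer: 5

Derivation:
t=0: input=3 -> V=9
t=1: input=0 -> V=5
t=2: input=2 -> V=9
t=3: input=2 -> V=11
t=4: input=1 -> V=9
t=5: input=2 -> V=11
t=6: input=4 -> V=18
t=7: input=1 -> V=13
t=8: input=2 -> V=13
t=9: input=1 -> V=10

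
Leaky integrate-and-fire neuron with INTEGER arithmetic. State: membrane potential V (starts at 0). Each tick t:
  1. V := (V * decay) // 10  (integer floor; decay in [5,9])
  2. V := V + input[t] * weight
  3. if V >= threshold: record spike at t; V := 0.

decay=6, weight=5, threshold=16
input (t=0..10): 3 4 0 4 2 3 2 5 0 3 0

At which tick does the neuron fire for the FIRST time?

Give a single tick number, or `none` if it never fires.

Answer: 1

Derivation:
t=0: input=3 -> V=15
t=1: input=4 -> V=0 FIRE
t=2: input=0 -> V=0
t=3: input=4 -> V=0 FIRE
t=4: input=2 -> V=10
t=5: input=3 -> V=0 FIRE
t=6: input=2 -> V=10
t=7: input=5 -> V=0 FIRE
t=8: input=0 -> V=0
t=9: input=3 -> V=15
t=10: input=0 -> V=9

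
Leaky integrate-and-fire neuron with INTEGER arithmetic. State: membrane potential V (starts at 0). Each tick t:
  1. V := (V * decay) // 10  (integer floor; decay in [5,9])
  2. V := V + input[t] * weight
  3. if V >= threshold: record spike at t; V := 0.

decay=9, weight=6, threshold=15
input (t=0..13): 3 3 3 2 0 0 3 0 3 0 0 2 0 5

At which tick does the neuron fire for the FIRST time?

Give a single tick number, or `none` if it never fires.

Answer: 0

Derivation:
t=0: input=3 -> V=0 FIRE
t=1: input=3 -> V=0 FIRE
t=2: input=3 -> V=0 FIRE
t=3: input=2 -> V=12
t=4: input=0 -> V=10
t=5: input=0 -> V=9
t=6: input=3 -> V=0 FIRE
t=7: input=0 -> V=0
t=8: input=3 -> V=0 FIRE
t=9: input=0 -> V=0
t=10: input=0 -> V=0
t=11: input=2 -> V=12
t=12: input=0 -> V=10
t=13: input=5 -> V=0 FIRE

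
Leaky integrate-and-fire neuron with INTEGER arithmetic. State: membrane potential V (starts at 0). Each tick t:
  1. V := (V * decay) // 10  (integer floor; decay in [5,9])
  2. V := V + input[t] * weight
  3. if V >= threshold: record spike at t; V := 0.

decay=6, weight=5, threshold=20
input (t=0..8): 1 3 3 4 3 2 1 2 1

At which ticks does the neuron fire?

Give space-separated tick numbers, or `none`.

Answer: 2 3

Derivation:
t=0: input=1 -> V=5
t=1: input=3 -> V=18
t=2: input=3 -> V=0 FIRE
t=3: input=4 -> V=0 FIRE
t=4: input=3 -> V=15
t=5: input=2 -> V=19
t=6: input=1 -> V=16
t=7: input=2 -> V=19
t=8: input=1 -> V=16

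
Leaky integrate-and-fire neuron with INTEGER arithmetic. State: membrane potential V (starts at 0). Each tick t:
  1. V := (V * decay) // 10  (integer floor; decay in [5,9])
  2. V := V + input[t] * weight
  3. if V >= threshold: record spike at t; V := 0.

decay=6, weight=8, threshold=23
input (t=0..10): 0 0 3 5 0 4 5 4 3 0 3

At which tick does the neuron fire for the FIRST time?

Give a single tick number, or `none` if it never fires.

Answer: 2

Derivation:
t=0: input=0 -> V=0
t=1: input=0 -> V=0
t=2: input=3 -> V=0 FIRE
t=3: input=5 -> V=0 FIRE
t=4: input=0 -> V=0
t=5: input=4 -> V=0 FIRE
t=6: input=5 -> V=0 FIRE
t=7: input=4 -> V=0 FIRE
t=8: input=3 -> V=0 FIRE
t=9: input=0 -> V=0
t=10: input=3 -> V=0 FIRE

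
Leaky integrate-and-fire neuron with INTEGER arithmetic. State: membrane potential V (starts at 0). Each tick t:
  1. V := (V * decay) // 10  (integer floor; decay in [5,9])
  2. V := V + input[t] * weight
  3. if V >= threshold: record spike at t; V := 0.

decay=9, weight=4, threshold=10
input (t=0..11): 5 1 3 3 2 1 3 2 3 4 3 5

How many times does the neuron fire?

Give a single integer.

Answer: 9

Derivation:
t=0: input=5 -> V=0 FIRE
t=1: input=1 -> V=4
t=2: input=3 -> V=0 FIRE
t=3: input=3 -> V=0 FIRE
t=4: input=2 -> V=8
t=5: input=1 -> V=0 FIRE
t=6: input=3 -> V=0 FIRE
t=7: input=2 -> V=8
t=8: input=3 -> V=0 FIRE
t=9: input=4 -> V=0 FIRE
t=10: input=3 -> V=0 FIRE
t=11: input=5 -> V=0 FIRE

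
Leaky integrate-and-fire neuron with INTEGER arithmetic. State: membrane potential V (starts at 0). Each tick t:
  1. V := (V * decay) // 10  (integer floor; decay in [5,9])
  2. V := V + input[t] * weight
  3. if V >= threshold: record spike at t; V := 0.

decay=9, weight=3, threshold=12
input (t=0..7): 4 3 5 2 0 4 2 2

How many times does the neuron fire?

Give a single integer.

Answer: 3

Derivation:
t=0: input=4 -> V=0 FIRE
t=1: input=3 -> V=9
t=2: input=5 -> V=0 FIRE
t=3: input=2 -> V=6
t=4: input=0 -> V=5
t=5: input=4 -> V=0 FIRE
t=6: input=2 -> V=6
t=7: input=2 -> V=11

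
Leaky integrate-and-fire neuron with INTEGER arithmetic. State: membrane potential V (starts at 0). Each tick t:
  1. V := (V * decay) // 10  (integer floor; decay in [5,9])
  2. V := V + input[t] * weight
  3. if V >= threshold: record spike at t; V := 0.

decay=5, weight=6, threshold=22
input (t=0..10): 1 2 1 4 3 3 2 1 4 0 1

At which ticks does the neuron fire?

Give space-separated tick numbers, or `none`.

t=0: input=1 -> V=6
t=1: input=2 -> V=15
t=2: input=1 -> V=13
t=3: input=4 -> V=0 FIRE
t=4: input=3 -> V=18
t=5: input=3 -> V=0 FIRE
t=6: input=2 -> V=12
t=7: input=1 -> V=12
t=8: input=4 -> V=0 FIRE
t=9: input=0 -> V=0
t=10: input=1 -> V=6

Answer: 3 5 8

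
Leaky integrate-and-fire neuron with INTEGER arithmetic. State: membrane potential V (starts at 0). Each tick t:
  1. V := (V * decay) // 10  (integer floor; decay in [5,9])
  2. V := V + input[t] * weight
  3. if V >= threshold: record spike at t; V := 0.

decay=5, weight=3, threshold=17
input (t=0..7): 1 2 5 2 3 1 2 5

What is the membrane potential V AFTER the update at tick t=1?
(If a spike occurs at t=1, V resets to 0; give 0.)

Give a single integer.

Answer: 7

Derivation:
t=0: input=1 -> V=3
t=1: input=2 -> V=7
t=2: input=5 -> V=0 FIRE
t=3: input=2 -> V=6
t=4: input=3 -> V=12
t=5: input=1 -> V=9
t=6: input=2 -> V=10
t=7: input=5 -> V=0 FIRE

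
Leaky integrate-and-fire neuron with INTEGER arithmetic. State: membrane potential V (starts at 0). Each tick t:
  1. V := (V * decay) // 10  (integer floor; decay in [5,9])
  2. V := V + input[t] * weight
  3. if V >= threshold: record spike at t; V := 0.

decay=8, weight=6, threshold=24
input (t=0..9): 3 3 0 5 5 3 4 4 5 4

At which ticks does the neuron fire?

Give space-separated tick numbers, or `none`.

t=0: input=3 -> V=18
t=1: input=3 -> V=0 FIRE
t=2: input=0 -> V=0
t=3: input=5 -> V=0 FIRE
t=4: input=5 -> V=0 FIRE
t=5: input=3 -> V=18
t=6: input=4 -> V=0 FIRE
t=7: input=4 -> V=0 FIRE
t=8: input=5 -> V=0 FIRE
t=9: input=4 -> V=0 FIRE

Answer: 1 3 4 6 7 8 9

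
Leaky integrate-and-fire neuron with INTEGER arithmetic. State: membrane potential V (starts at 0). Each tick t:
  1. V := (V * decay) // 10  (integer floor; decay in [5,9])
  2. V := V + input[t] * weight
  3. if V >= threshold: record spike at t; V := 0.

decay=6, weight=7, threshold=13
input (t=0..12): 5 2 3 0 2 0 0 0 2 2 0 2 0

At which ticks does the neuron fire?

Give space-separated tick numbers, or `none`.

Answer: 0 1 2 4 8 9 11

Derivation:
t=0: input=5 -> V=0 FIRE
t=1: input=2 -> V=0 FIRE
t=2: input=3 -> V=0 FIRE
t=3: input=0 -> V=0
t=4: input=2 -> V=0 FIRE
t=5: input=0 -> V=0
t=6: input=0 -> V=0
t=7: input=0 -> V=0
t=8: input=2 -> V=0 FIRE
t=9: input=2 -> V=0 FIRE
t=10: input=0 -> V=0
t=11: input=2 -> V=0 FIRE
t=12: input=0 -> V=0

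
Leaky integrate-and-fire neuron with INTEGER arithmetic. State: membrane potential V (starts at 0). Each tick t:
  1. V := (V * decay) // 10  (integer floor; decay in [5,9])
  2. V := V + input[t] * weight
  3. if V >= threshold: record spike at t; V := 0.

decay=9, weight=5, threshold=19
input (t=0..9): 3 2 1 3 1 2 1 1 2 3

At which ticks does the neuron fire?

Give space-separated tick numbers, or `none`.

Answer: 1 3 7 9

Derivation:
t=0: input=3 -> V=15
t=1: input=2 -> V=0 FIRE
t=2: input=1 -> V=5
t=3: input=3 -> V=0 FIRE
t=4: input=1 -> V=5
t=5: input=2 -> V=14
t=6: input=1 -> V=17
t=7: input=1 -> V=0 FIRE
t=8: input=2 -> V=10
t=9: input=3 -> V=0 FIRE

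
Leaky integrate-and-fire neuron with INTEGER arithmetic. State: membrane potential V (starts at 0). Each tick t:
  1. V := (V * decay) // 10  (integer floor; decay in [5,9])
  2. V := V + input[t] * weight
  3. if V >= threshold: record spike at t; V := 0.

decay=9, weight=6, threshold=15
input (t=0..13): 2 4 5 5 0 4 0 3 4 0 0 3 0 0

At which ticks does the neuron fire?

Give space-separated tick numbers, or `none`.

t=0: input=2 -> V=12
t=1: input=4 -> V=0 FIRE
t=2: input=5 -> V=0 FIRE
t=3: input=5 -> V=0 FIRE
t=4: input=0 -> V=0
t=5: input=4 -> V=0 FIRE
t=6: input=0 -> V=0
t=7: input=3 -> V=0 FIRE
t=8: input=4 -> V=0 FIRE
t=9: input=0 -> V=0
t=10: input=0 -> V=0
t=11: input=3 -> V=0 FIRE
t=12: input=0 -> V=0
t=13: input=0 -> V=0

Answer: 1 2 3 5 7 8 11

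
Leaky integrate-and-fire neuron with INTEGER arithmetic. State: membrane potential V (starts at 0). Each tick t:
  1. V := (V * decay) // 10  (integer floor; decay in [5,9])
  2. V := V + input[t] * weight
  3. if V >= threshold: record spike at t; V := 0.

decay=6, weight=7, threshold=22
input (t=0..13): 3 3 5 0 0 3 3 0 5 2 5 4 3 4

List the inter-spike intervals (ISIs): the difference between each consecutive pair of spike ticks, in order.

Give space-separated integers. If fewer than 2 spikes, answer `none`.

t=0: input=3 -> V=21
t=1: input=3 -> V=0 FIRE
t=2: input=5 -> V=0 FIRE
t=3: input=0 -> V=0
t=4: input=0 -> V=0
t=5: input=3 -> V=21
t=6: input=3 -> V=0 FIRE
t=7: input=0 -> V=0
t=8: input=5 -> V=0 FIRE
t=9: input=2 -> V=14
t=10: input=5 -> V=0 FIRE
t=11: input=4 -> V=0 FIRE
t=12: input=3 -> V=21
t=13: input=4 -> V=0 FIRE

Answer: 1 4 2 2 1 2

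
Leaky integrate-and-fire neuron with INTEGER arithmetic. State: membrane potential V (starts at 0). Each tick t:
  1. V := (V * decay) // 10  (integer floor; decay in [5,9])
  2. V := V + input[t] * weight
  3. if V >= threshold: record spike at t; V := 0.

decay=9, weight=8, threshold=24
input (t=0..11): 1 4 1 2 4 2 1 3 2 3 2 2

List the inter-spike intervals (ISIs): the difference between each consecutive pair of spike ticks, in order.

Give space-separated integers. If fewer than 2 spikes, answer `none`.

t=0: input=1 -> V=8
t=1: input=4 -> V=0 FIRE
t=2: input=1 -> V=8
t=3: input=2 -> V=23
t=4: input=4 -> V=0 FIRE
t=5: input=2 -> V=16
t=6: input=1 -> V=22
t=7: input=3 -> V=0 FIRE
t=8: input=2 -> V=16
t=9: input=3 -> V=0 FIRE
t=10: input=2 -> V=16
t=11: input=2 -> V=0 FIRE

Answer: 3 3 2 2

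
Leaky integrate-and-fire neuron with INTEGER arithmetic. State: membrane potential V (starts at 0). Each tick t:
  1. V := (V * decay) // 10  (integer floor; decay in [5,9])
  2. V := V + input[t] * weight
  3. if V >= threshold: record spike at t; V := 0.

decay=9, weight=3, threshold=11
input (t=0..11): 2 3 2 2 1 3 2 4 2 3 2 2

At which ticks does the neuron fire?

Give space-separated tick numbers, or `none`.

Answer: 1 3 5 7 9 11

Derivation:
t=0: input=2 -> V=6
t=1: input=3 -> V=0 FIRE
t=2: input=2 -> V=6
t=3: input=2 -> V=0 FIRE
t=4: input=1 -> V=3
t=5: input=3 -> V=0 FIRE
t=6: input=2 -> V=6
t=7: input=4 -> V=0 FIRE
t=8: input=2 -> V=6
t=9: input=3 -> V=0 FIRE
t=10: input=2 -> V=6
t=11: input=2 -> V=0 FIRE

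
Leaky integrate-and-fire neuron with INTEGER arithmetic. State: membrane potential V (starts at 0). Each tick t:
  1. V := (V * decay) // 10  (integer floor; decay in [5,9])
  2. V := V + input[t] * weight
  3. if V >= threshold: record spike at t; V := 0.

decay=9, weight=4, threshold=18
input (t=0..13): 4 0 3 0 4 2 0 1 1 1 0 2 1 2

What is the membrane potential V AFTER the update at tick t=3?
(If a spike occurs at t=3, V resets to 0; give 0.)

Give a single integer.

Answer: 0

Derivation:
t=0: input=4 -> V=16
t=1: input=0 -> V=14
t=2: input=3 -> V=0 FIRE
t=3: input=0 -> V=0
t=4: input=4 -> V=16
t=5: input=2 -> V=0 FIRE
t=6: input=0 -> V=0
t=7: input=1 -> V=4
t=8: input=1 -> V=7
t=9: input=1 -> V=10
t=10: input=0 -> V=9
t=11: input=2 -> V=16
t=12: input=1 -> V=0 FIRE
t=13: input=2 -> V=8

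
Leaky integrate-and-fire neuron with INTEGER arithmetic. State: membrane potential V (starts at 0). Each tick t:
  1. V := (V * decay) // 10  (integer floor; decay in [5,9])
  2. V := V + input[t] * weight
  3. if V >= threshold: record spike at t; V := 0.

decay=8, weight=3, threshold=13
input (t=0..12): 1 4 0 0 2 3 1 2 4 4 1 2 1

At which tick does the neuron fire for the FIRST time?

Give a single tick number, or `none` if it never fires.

Answer: 1

Derivation:
t=0: input=1 -> V=3
t=1: input=4 -> V=0 FIRE
t=2: input=0 -> V=0
t=3: input=0 -> V=0
t=4: input=2 -> V=6
t=5: input=3 -> V=0 FIRE
t=6: input=1 -> V=3
t=7: input=2 -> V=8
t=8: input=4 -> V=0 FIRE
t=9: input=4 -> V=12
t=10: input=1 -> V=12
t=11: input=2 -> V=0 FIRE
t=12: input=1 -> V=3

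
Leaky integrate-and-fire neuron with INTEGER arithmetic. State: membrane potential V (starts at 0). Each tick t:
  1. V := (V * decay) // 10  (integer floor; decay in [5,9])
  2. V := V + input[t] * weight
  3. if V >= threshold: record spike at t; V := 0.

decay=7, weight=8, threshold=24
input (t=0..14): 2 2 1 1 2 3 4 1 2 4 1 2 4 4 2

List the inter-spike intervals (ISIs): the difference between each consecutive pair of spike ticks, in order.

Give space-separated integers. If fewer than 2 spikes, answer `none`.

Answer: 3 1 1 3 3 1

Derivation:
t=0: input=2 -> V=16
t=1: input=2 -> V=0 FIRE
t=2: input=1 -> V=8
t=3: input=1 -> V=13
t=4: input=2 -> V=0 FIRE
t=5: input=3 -> V=0 FIRE
t=6: input=4 -> V=0 FIRE
t=7: input=1 -> V=8
t=8: input=2 -> V=21
t=9: input=4 -> V=0 FIRE
t=10: input=1 -> V=8
t=11: input=2 -> V=21
t=12: input=4 -> V=0 FIRE
t=13: input=4 -> V=0 FIRE
t=14: input=2 -> V=16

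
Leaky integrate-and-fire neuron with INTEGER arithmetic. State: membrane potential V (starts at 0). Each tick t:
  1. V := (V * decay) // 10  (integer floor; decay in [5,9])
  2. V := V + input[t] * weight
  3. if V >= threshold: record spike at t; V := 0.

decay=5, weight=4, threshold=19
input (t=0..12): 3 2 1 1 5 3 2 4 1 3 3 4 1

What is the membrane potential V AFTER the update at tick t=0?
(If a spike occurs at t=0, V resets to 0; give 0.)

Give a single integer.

t=0: input=3 -> V=12
t=1: input=2 -> V=14
t=2: input=1 -> V=11
t=3: input=1 -> V=9
t=4: input=5 -> V=0 FIRE
t=5: input=3 -> V=12
t=6: input=2 -> V=14
t=7: input=4 -> V=0 FIRE
t=8: input=1 -> V=4
t=9: input=3 -> V=14
t=10: input=3 -> V=0 FIRE
t=11: input=4 -> V=16
t=12: input=1 -> V=12

Answer: 12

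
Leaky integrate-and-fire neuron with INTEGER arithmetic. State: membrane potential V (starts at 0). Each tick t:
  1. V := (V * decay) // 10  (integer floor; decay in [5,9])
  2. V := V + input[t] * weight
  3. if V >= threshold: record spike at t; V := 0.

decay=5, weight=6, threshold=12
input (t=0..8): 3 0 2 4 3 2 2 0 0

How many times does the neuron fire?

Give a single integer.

t=0: input=3 -> V=0 FIRE
t=1: input=0 -> V=0
t=2: input=2 -> V=0 FIRE
t=3: input=4 -> V=0 FIRE
t=4: input=3 -> V=0 FIRE
t=5: input=2 -> V=0 FIRE
t=6: input=2 -> V=0 FIRE
t=7: input=0 -> V=0
t=8: input=0 -> V=0

Answer: 6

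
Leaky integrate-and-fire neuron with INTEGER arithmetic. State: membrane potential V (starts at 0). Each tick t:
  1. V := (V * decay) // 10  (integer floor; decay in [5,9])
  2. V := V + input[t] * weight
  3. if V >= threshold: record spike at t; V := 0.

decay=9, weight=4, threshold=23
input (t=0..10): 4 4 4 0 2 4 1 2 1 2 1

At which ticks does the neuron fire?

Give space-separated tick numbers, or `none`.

Answer: 1 5

Derivation:
t=0: input=4 -> V=16
t=1: input=4 -> V=0 FIRE
t=2: input=4 -> V=16
t=3: input=0 -> V=14
t=4: input=2 -> V=20
t=5: input=4 -> V=0 FIRE
t=6: input=1 -> V=4
t=7: input=2 -> V=11
t=8: input=1 -> V=13
t=9: input=2 -> V=19
t=10: input=1 -> V=21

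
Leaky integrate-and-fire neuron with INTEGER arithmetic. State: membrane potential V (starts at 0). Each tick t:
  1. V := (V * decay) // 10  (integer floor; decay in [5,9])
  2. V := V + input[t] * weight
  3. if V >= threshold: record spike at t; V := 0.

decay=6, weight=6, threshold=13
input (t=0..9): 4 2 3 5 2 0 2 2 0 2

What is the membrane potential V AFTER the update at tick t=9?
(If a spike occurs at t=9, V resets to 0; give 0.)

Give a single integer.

t=0: input=4 -> V=0 FIRE
t=1: input=2 -> V=12
t=2: input=3 -> V=0 FIRE
t=3: input=5 -> V=0 FIRE
t=4: input=2 -> V=12
t=5: input=0 -> V=7
t=6: input=2 -> V=0 FIRE
t=7: input=2 -> V=12
t=8: input=0 -> V=7
t=9: input=2 -> V=0 FIRE

Answer: 0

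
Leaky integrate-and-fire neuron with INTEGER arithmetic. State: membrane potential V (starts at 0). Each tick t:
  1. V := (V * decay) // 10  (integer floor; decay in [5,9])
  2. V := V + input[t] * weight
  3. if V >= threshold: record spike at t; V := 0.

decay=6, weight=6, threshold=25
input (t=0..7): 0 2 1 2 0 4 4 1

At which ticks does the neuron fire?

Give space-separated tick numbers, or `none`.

t=0: input=0 -> V=0
t=1: input=2 -> V=12
t=2: input=1 -> V=13
t=3: input=2 -> V=19
t=4: input=0 -> V=11
t=5: input=4 -> V=0 FIRE
t=6: input=4 -> V=24
t=7: input=1 -> V=20

Answer: 5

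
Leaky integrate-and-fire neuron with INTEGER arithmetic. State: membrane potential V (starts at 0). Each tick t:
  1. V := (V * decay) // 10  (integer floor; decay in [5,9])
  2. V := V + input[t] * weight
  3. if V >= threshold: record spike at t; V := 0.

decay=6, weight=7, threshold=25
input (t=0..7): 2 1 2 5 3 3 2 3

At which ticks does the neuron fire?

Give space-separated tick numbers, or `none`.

t=0: input=2 -> V=14
t=1: input=1 -> V=15
t=2: input=2 -> V=23
t=3: input=5 -> V=0 FIRE
t=4: input=3 -> V=21
t=5: input=3 -> V=0 FIRE
t=6: input=2 -> V=14
t=7: input=3 -> V=0 FIRE

Answer: 3 5 7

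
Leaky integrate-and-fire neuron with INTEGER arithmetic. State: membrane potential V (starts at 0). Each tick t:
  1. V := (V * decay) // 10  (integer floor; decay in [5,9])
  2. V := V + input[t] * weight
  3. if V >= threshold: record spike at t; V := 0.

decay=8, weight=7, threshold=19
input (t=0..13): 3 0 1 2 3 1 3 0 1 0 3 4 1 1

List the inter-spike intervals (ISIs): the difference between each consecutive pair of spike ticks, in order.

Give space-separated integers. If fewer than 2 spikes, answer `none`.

Answer: 3 1 2 4 1

Derivation:
t=0: input=3 -> V=0 FIRE
t=1: input=0 -> V=0
t=2: input=1 -> V=7
t=3: input=2 -> V=0 FIRE
t=4: input=3 -> V=0 FIRE
t=5: input=1 -> V=7
t=6: input=3 -> V=0 FIRE
t=7: input=0 -> V=0
t=8: input=1 -> V=7
t=9: input=0 -> V=5
t=10: input=3 -> V=0 FIRE
t=11: input=4 -> V=0 FIRE
t=12: input=1 -> V=7
t=13: input=1 -> V=12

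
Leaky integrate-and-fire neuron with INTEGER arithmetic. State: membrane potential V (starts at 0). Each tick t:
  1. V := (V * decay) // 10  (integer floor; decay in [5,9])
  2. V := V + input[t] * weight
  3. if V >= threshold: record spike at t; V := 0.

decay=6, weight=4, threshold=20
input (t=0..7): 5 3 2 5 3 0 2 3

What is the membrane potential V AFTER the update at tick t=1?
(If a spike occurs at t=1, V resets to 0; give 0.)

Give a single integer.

t=0: input=5 -> V=0 FIRE
t=1: input=3 -> V=12
t=2: input=2 -> V=15
t=3: input=5 -> V=0 FIRE
t=4: input=3 -> V=12
t=5: input=0 -> V=7
t=6: input=2 -> V=12
t=7: input=3 -> V=19

Answer: 12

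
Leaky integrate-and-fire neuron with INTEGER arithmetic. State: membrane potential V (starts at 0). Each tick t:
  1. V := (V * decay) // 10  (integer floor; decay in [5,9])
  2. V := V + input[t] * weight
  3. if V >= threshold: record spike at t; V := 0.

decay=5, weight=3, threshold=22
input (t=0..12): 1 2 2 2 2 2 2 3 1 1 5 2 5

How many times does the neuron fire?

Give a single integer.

Answer: 1

Derivation:
t=0: input=1 -> V=3
t=1: input=2 -> V=7
t=2: input=2 -> V=9
t=3: input=2 -> V=10
t=4: input=2 -> V=11
t=5: input=2 -> V=11
t=6: input=2 -> V=11
t=7: input=3 -> V=14
t=8: input=1 -> V=10
t=9: input=1 -> V=8
t=10: input=5 -> V=19
t=11: input=2 -> V=15
t=12: input=5 -> V=0 FIRE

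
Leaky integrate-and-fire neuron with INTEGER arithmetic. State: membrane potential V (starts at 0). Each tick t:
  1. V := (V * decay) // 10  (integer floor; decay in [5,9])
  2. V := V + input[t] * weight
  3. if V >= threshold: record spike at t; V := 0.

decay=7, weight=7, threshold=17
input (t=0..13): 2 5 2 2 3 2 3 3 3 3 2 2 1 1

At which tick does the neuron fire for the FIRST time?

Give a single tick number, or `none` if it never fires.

t=0: input=2 -> V=14
t=1: input=5 -> V=0 FIRE
t=2: input=2 -> V=14
t=3: input=2 -> V=0 FIRE
t=4: input=3 -> V=0 FIRE
t=5: input=2 -> V=14
t=6: input=3 -> V=0 FIRE
t=7: input=3 -> V=0 FIRE
t=8: input=3 -> V=0 FIRE
t=9: input=3 -> V=0 FIRE
t=10: input=2 -> V=14
t=11: input=2 -> V=0 FIRE
t=12: input=1 -> V=7
t=13: input=1 -> V=11

Answer: 1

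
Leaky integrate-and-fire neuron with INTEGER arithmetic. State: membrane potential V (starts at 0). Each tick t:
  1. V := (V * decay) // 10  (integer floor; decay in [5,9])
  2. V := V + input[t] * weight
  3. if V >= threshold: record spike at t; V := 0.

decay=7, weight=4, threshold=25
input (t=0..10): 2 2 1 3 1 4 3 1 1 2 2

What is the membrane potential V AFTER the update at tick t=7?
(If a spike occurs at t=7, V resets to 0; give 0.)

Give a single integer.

t=0: input=2 -> V=8
t=1: input=2 -> V=13
t=2: input=1 -> V=13
t=3: input=3 -> V=21
t=4: input=1 -> V=18
t=5: input=4 -> V=0 FIRE
t=6: input=3 -> V=12
t=7: input=1 -> V=12
t=8: input=1 -> V=12
t=9: input=2 -> V=16
t=10: input=2 -> V=19

Answer: 12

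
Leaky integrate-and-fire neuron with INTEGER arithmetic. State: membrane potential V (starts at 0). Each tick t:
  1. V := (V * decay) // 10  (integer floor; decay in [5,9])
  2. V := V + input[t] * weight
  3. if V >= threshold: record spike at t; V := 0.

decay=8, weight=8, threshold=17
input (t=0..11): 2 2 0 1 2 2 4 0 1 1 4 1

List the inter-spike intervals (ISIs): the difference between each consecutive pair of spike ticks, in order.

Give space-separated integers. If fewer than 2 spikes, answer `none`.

t=0: input=2 -> V=16
t=1: input=2 -> V=0 FIRE
t=2: input=0 -> V=0
t=3: input=1 -> V=8
t=4: input=2 -> V=0 FIRE
t=5: input=2 -> V=16
t=6: input=4 -> V=0 FIRE
t=7: input=0 -> V=0
t=8: input=1 -> V=8
t=9: input=1 -> V=14
t=10: input=4 -> V=0 FIRE
t=11: input=1 -> V=8

Answer: 3 2 4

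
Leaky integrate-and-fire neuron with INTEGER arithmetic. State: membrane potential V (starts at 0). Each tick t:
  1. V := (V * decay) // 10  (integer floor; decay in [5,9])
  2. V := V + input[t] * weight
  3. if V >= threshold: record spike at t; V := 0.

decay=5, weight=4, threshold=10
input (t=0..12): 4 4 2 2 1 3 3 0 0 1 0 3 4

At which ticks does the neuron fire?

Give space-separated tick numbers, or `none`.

Answer: 0 1 3 5 6 11 12

Derivation:
t=0: input=4 -> V=0 FIRE
t=1: input=4 -> V=0 FIRE
t=2: input=2 -> V=8
t=3: input=2 -> V=0 FIRE
t=4: input=1 -> V=4
t=5: input=3 -> V=0 FIRE
t=6: input=3 -> V=0 FIRE
t=7: input=0 -> V=0
t=8: input=0 -> V=0
t=9: input=1 -> V=4
t=10: input=0 -> V=2
t=11: input=3 -> V=0 FIRE
t=12: input=4 -> V=0 FIRE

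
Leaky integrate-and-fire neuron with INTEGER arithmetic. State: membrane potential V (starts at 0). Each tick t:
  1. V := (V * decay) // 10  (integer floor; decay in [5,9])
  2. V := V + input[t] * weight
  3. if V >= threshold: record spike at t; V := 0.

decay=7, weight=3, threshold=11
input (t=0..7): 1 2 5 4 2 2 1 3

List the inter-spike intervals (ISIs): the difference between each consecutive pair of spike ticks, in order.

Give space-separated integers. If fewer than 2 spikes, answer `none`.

Answer: 1 4

Derivation:
t=0: input=1 -> V=3
t=1: input=2 -> V=8
t=2: input=5 -> V=0 FIRE
t=3: input=4 -> V=0 FIRE
t=4: input=2 -> V=6
t=5: input=2 -> V=10
t=6: input=1 -> V=10
t=7: input=3 -> V=0 FIRE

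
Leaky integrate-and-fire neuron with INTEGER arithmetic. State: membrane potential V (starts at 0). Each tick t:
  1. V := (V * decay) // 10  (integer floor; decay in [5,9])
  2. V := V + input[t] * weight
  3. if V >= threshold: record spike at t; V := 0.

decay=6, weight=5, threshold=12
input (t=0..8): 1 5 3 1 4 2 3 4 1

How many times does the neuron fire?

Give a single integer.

t=0: input=1 -> V=5
t=1: input=5 -> V=0 FIRE
t=2: input=3 -> V=0 FIRE
t=3: input=1 -> V=5
t=4: input=4 -> V=0 FIRE
t=5: input=2 -> V=10
t=6: input=3 -> V=0 FIRE
t=7: input=4 -> V=0 FIRE
t=8: input=1 -> V=5

Answer: 5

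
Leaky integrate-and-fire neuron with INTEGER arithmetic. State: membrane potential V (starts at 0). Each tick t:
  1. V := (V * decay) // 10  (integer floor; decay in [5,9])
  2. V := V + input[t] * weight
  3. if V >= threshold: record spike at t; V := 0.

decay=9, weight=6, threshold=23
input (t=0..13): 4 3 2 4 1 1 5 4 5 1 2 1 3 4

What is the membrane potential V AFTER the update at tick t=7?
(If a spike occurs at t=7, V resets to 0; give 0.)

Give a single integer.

t=0: input=4 -> V=0 FIRE
t=1: input=3 -> V=18
t=2: input=2 -> V=0 FIRE
t=3: input=4 -> V=0 FIRE
t=4: input=1 -> V=6
t=5: input=1 -> V=11
t=6: input=5 -> V=0 FIRE
t=7: input=4 -> V=0 FIRE
t=8: input=5 -> V=0 FIRE
t=9: input=1 -> V=6
t=10: input=2 -> V=17
t=11: input=1 -> V=21
t=12: input=3 -> V=0 FIRE
t=13: input=4 -> V=0 FIRE

Answer: 0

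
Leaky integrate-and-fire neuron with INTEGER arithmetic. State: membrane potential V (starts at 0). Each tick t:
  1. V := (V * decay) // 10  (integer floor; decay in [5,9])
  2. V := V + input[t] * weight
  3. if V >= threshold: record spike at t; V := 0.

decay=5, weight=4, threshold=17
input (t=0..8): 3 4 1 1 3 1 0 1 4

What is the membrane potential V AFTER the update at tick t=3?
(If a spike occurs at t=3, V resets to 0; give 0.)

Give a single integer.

t=0: input=3 -> V=12
t=1: input=4 -> V=0 FIRE
t=2: input=1 -> V=4
t=3: input=1 -> V=6
t=4: input=3 -> V=15
t=5: input=1 -> V=11
t=6: input=0 -> V=5
t=7: input=1 -> V=6
t=8: input=4 -> V=0 FIRE

Answer: 6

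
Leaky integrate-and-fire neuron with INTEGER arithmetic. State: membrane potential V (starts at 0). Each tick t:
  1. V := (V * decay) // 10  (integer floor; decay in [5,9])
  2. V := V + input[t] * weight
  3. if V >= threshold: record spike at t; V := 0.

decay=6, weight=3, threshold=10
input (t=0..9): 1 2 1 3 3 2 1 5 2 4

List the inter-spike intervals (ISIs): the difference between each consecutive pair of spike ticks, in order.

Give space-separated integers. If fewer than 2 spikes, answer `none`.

Answer: 2 2 2

Derivation:
t=0: input=1 -> V=3
t=1: input=2 -> V=7
t=2: input=1 -> V=7
t=3: input=3 -> V=0 FIRE
t=4: input=3 -> V=9
t=5: input=2 -> V=0 FIRE
t=6: input=1 -> V=3
t=7: input=5 -> V=0 FIRE
t=8: input=2 -> V=6
t=9: input=4 -> V=0 FIRE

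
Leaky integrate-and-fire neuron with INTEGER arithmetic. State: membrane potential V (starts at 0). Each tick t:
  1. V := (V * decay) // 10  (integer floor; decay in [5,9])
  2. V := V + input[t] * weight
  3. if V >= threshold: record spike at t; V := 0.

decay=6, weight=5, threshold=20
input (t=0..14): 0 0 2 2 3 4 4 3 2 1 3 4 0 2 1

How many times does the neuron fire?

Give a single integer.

Answer: 5

Derivation:
t=0: input=0 -> V=0
t=1: input=0 -> V=0
t=2: input=2 -> V=10
t=3: input=2 -> V=16
t=4: input=3 -> V=0 FIRE
t=5: input=4 -> V=0 FIRE
t=6: input=4 -> V=0 FIRE
t=7: input=3 -> V=15
t=8: input=2 -> V=19
t=9: input=1 -> V=16
t=10: input=3 -> V=0 FIRE
t=11: input=4 -> V=0 FIRE
t=12: input=0 -> V=0
t=13: input=2 -> V=10
t=14: input=1 -> V=11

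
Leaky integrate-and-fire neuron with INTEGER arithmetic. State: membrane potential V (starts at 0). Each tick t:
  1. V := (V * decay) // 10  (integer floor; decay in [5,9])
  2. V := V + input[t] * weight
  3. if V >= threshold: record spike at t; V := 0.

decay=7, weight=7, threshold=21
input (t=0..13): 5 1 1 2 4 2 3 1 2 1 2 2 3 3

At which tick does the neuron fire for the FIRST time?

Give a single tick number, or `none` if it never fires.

t=0: input=5 -> V=0 FIRE
t=1: input=1 -> V=7
t=2: input=1 -> V=11
t=3: input=2 -> V=0 FIRE
t=4: input=4 -> V=0 FIRE
t=5: input=2 -> V=14
t=6: input=3 -> V=0 FIRE
t=7: input=1 -> V=7
t=8: input=2 -> V=18
t=9: input=1 -> V=19
t=10: input=2 -> V=0 FIRE
t=11: input=2 -> V=14
t=12: input=3 -> V=0 FIRE
t=13: input=3 -> V=0 FIRE

Answer: 0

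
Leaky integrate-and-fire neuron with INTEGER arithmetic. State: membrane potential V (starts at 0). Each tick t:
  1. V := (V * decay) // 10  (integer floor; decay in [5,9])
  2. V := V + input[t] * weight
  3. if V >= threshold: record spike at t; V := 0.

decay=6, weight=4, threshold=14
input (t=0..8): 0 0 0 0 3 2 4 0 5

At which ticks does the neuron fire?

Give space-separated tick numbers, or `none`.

Answer: 5 6 8

Derivation:
t=0: input=0 -> V=0
t=1: input=0 -> V=0
t=2: input=0 -> V=0
t=3: input=0 -> V=0
t=4: input=3 -> V=12
t=5: input=2 -> V=0 FIRE
t=6: input=4 -> V=0 FIRE
t=7: input=0 -> V=0
t=8: input=5 -> V=0 FIRE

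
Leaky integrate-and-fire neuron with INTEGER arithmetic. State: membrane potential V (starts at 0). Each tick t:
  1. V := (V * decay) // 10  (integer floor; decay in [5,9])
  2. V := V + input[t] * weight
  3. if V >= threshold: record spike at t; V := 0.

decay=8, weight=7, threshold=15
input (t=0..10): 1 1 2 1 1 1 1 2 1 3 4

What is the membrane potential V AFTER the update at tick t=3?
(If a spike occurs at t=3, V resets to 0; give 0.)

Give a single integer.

Answer: 7

Derivation:
t=0: input=1 -> V=7
t=1: input=1 -> V=12
t=2: input=2 -> V=0 FIRE
t=3: input=1 -> V=7
t=4: input=1 -> V=12
t=5: input=1 -> V=0 FIRE
t=6: input=1 -> V=7
t=7: input=2 -> V=0 FIRE
t=8: input=1 -> V=7
t=9: input=3 -> V=0 FIRE
t=10: input=4 -> V=0 FIRE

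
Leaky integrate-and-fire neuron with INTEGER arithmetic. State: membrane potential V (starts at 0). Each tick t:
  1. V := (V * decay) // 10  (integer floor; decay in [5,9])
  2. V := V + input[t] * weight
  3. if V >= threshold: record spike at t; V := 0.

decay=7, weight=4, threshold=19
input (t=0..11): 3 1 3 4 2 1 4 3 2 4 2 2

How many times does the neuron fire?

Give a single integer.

Answer: 4

Derivation:
t=0: input=3 -> V=12
t=1: input=1 -> V=12
t=2: input=3 -> V=0 FIRE
t=3: input=4 -> V=16
t=4: input=2 -> V=0 FIRE
t=5: input=1 -> V=4
t=6: input=4 -> V=18
t=7: input=3 -> V=0 FIRE
t=8: input=2 -> V=8
t=9: input=4 -> V=0 FIRE
t=10: input=2 -> V=8
t=11: input=2 -> V=13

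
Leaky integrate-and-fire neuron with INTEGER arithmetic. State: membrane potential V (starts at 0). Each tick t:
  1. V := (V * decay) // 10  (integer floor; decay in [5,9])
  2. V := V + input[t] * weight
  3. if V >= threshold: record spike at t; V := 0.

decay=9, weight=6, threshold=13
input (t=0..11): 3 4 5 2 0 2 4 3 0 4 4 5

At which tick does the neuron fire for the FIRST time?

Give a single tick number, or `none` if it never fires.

Answer: 0

Derivation:
t=0: input=3 -> V=0 FIRE
t=1: input=4 -> V=0 FIRE
t=2: input=5 -> V=0 FIRE
t=3: input=2 -> V=12
t=4: input=0 -> V=10
t=5: input=2 -> V=0 FIRE
t=6: input=4 -> V=0 FIRE
t=7: input=3 -> V=0 FIRE
t=8: input=0 -> V=0
t=9: input=4 -> V=0 FIRE
t=10: input=4 -> V=0 FIRE
t=11: input=5 -> V=0 FIRE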